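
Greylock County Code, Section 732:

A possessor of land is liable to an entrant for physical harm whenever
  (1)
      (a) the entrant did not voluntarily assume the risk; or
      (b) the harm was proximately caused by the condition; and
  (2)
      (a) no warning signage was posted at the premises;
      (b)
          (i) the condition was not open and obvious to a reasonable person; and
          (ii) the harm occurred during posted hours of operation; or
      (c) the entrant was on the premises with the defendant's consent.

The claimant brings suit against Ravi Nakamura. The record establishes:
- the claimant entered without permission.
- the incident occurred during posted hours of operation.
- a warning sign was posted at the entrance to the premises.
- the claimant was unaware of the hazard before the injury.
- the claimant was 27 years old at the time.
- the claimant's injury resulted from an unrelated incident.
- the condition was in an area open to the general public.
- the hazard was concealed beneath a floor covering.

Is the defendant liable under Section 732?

(a) no assumed risk — satisfied.
(b) proximate cause — not satisfied.
So (1) is satisfied (T OR F).
(a) no signage posted — not met.
(i) not open/obvious — holds.
(ii) during posted hours — holds.
(b): T AND T → true.
(c) consent to enter — fails.
(2) = F OR T OR F = true.
Overall = T AND T = true.

Yes — liable.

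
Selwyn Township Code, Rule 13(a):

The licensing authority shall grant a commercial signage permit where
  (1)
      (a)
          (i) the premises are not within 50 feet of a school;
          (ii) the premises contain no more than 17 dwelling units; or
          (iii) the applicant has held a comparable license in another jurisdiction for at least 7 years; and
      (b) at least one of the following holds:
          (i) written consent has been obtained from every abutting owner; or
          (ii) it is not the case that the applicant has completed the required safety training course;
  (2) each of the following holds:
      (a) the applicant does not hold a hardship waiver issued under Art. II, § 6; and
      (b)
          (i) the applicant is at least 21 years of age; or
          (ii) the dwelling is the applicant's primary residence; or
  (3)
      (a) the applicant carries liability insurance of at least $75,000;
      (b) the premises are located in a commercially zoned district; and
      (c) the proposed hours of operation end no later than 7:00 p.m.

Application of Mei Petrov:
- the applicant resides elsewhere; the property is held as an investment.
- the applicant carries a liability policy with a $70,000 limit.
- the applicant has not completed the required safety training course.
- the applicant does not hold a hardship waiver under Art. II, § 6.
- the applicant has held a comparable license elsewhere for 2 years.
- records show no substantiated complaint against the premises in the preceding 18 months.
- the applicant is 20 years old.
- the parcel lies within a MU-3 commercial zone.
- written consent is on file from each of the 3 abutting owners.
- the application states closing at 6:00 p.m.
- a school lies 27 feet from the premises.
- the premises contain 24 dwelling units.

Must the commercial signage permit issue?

No — denied.

(i) ≥50 ft from school — fails.
(ii) ≤ 17 units — not satisfied.
(iii) prior license ≥ 7 yr — fails.
(a): F OR F OR F → false.
(i) all abutters consent — holds.
(ii) not (safety training) — holds.
So (b) is satisfied (T OR T).
So (1) is not satisfied (F AND T).
(a) not (hardship waiver) — holds.
(i) age ≥ 21 — not satisfied.
(ii) primary residence — not met.
So (b) is not satisfied (F OR F).
(2): T AND F → false.
(a) insurance ≥ $75,000 — fails.
(b) commercially zoned — satisfied.
(c) closes by 7 p.m. — satisfied.
(3): F AND T AND T → false.
Overall = F OR F OR F = false.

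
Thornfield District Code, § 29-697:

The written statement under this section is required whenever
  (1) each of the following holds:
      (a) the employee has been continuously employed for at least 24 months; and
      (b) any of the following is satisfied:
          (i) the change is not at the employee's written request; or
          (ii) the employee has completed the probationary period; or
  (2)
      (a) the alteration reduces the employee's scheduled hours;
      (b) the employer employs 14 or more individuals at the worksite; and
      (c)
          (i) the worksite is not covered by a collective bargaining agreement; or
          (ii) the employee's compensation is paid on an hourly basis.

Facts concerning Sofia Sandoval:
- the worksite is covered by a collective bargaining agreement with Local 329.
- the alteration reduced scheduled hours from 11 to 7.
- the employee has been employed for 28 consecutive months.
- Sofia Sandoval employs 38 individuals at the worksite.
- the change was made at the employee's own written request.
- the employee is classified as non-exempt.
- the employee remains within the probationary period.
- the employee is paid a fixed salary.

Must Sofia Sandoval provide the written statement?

(a) tenure ≥ 24 mo. — met.
(i) not employee-requested — not satisfied.
(ii) past probation — not met.
So (b) is not satisfied (F OR F).
(1): T AND F → false.
(a) hours reduced — met.
(b) ≥ 14 at site — satisfied.
(i) no CBA — fails.
(ii) hourly-paid — not met.
So (c) is not satisfied (F OR F).
So (2) is not satisfied (T AND T AND F).
Overall = F OR F = false.

No — not required.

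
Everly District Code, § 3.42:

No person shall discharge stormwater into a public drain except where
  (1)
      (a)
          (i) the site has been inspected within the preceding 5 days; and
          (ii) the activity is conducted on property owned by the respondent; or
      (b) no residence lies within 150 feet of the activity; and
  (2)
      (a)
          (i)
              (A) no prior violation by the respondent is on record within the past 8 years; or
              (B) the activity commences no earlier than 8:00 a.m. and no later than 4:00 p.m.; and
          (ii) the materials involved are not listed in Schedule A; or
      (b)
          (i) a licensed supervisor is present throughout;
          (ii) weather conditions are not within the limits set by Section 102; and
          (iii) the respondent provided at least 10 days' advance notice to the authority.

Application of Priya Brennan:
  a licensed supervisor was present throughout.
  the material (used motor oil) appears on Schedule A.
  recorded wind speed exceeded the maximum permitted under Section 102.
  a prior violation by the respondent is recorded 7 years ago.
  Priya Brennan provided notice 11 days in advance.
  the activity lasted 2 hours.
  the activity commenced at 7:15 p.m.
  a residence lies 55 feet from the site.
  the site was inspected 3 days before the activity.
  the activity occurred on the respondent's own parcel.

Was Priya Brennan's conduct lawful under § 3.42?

Yes — lawful.

(i) site inspected — met.
(ii) own property — met.
So (a) is satisfied (T AND T).
(b) no residence in 150 ft — not met.
So (1) is satisfied (T OR F).
(A) no prior violation — not met.
(B) start within hours — not met.
(i) = F OR F = false.
(ii) not (Schedule A material) — not satisfied.
(a) = F AND F = false.
(i) supervisor present — met.
(ii) not (weather ok) — holds.
(iii) ≥10 days' notice — holds.
So (b) is satisfied (T AND T AND T).
(2) = F OR T = true.
So Overall is satisfied (T AND T).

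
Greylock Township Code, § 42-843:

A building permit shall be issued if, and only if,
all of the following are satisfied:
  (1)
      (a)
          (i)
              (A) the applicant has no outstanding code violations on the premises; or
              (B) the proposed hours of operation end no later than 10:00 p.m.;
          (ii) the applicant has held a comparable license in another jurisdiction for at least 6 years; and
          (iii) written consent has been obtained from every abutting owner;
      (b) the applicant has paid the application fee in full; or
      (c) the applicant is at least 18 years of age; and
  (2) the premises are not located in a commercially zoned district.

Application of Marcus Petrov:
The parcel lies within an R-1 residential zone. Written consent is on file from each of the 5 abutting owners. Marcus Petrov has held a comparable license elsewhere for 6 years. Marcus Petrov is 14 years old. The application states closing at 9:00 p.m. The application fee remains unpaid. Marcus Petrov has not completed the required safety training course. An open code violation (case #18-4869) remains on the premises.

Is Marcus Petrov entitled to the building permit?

(A) no code violations — fails.
(B) closes by 10 p.m. — holds.
(i) = F OR T = true.
(ii) prior license ≥ 6 yr — satisfied.
(iii) all abutters consent — met.
(a) = T AND T AND T = true.
(b) fee paid — not satisfied.
(c) age ≥ 18 — not satisfied.
(1) = T OR F OR F = true.
(2) not (commercially zoned) — met.
So Overall is satisfied (T AND T).

Yes — granted.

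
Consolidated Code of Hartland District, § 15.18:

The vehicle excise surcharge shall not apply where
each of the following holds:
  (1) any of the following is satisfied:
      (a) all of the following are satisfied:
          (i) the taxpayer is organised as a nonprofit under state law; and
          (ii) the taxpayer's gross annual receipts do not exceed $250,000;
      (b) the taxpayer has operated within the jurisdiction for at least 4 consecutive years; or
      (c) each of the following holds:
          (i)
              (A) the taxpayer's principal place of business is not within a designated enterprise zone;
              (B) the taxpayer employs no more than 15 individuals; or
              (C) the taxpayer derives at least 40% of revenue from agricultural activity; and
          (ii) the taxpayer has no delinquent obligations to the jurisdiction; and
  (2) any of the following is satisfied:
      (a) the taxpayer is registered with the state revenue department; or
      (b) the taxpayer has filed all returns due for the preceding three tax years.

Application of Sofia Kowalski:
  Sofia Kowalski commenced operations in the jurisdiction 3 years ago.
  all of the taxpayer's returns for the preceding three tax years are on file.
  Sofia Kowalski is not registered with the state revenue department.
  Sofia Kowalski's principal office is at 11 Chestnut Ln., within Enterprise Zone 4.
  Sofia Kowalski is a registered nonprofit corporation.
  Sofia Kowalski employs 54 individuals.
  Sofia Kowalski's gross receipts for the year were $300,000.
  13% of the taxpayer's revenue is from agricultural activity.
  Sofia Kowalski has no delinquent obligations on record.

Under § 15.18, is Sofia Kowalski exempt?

No — not exempt.

(i) nonprofit — satisfied.
(ii) receipts ≤ $250,000 — not met.
(a): T AND F → false.
(b) ≥ 4 yrs in jurisdiction — not satisfied.
(A) not (in enterprise zone) — fails.
(B) ≤ 15 employees — not met.
(C) ≥40% agricultural — fails.
(i) = F OR F OR F = false.
(ii) no delinquency — satisfied.
(c) = F AND T = false.
(1): F OR F OR F → false.
(a) state-registered — fails.
(b) returns current — met.
(2): F OR T → true.
Overall: F AND T → false.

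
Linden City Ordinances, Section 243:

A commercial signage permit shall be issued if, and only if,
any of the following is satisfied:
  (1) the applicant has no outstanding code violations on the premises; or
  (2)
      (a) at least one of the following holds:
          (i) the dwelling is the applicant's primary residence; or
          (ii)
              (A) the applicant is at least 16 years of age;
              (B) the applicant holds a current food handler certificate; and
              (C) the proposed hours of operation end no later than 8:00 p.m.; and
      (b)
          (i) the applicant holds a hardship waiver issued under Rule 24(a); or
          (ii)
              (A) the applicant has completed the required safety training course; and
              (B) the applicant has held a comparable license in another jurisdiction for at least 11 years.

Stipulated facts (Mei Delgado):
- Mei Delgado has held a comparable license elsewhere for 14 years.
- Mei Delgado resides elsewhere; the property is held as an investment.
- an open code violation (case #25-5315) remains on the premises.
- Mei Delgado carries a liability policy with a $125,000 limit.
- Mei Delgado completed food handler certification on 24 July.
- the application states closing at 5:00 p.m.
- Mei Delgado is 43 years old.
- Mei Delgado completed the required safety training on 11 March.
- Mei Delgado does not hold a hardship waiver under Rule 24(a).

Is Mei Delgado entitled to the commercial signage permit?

Yes — granted.

(1) no code violations — fails.
(i) primary residence — not satisfied.
(A) age ≥ 16 — satisfied.
(B) food handler cert. — holds.
(C) closes by 8 p.m. — satisfied.
(ii): T AND T AND T → true.
(a): F OR T → true.
(i) hardship waiver — not satisfied.
(A) safety training — met.
(B) prior license ≥ 11 yr — holds.
So (ii) is satisfied (T AND T).
So (b) is satisfied (F OR T).
(2) = T AND T = true.
So Overall is satisfied (F OR T).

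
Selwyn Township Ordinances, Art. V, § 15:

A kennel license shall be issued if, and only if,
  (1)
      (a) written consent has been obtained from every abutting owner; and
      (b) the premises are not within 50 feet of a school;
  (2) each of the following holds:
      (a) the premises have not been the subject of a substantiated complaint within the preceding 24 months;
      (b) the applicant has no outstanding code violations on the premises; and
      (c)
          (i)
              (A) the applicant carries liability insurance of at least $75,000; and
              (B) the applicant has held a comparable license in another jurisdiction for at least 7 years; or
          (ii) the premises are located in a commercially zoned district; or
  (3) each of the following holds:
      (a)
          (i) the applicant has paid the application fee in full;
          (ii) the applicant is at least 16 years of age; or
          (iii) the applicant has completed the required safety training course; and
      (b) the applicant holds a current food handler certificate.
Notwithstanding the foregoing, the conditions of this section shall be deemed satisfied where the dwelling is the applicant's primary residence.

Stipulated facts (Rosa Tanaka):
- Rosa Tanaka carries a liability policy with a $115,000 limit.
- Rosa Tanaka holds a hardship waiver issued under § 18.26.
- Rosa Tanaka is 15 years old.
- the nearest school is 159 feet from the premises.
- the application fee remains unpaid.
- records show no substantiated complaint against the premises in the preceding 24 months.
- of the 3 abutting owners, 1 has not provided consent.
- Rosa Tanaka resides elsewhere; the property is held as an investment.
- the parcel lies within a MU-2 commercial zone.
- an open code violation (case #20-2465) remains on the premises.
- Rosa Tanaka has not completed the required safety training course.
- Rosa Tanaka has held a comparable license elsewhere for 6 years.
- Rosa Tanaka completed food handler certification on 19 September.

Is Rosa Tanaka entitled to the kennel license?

No — denied.

(a) all abutters consent — fails.
(b) ≥50 ft from school — satisfied.
(1): F AND T → false.
(a) no complaint in 24 mo. — met.
(b) no code violations — not met.
(A) insurance ≥ $75,000 — holds.
(B) prior license ≥ 7 yr — fails.
So (i) is not satisfied (T AND F).
(ii) commercially zoned — met.
(c) = F OR T = true.
(2) = T AND F AND T = false.
(i) fee paid — fails.
(ii) age ≥ 16 — not met.
(iii) safety training — fails.
(a): F OR F OR F → false.
(b) food handler cert. — met.
So (3) is not satisfied (F AND T).
Overall: F OR F OR F → false.
Exception (primary residence) — not satisfied.
Result: main false OR exception false → false.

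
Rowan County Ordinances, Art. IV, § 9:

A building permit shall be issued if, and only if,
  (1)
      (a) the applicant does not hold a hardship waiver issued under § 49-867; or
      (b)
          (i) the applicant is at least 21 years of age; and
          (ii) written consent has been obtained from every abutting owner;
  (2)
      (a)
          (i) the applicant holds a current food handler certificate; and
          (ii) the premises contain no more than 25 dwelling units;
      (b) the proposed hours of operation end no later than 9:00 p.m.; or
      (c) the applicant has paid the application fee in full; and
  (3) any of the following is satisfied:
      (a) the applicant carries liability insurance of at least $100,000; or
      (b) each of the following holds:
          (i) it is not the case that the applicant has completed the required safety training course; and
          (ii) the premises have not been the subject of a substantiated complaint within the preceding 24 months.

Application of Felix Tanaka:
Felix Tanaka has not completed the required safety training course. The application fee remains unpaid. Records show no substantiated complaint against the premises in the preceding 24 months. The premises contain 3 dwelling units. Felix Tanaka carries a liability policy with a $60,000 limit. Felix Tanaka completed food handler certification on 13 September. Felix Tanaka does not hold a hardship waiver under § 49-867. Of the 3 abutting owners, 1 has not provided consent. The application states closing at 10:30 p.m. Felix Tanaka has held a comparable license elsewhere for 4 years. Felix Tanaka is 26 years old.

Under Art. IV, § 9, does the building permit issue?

Yes — granted.

(a) not (hardship waiver) — satisfied.
(i) age ≥ 21 — met.
(ii) all abutters consent — not satisfied.
So (b) is not satisfied (T AND F).
(1) = T OR F = true.
(i) food handler cert. — holds.
(ii) ≤ 25 units — satisfied.
(a): T AND T → true.
(b) closes by 9 p.m. — not satisfied.
(c) fee paid — not satisfied.
(2): T OR F OR F → true.
(a) insurance ≥ $100,000 — not satisfied.
(i) not (safety training) — holds.
(ii) no complaint in 24 mo. — met.
(b) = T AND T = true.
(3): F OR T → true.
Overall: T AND T AND T → true.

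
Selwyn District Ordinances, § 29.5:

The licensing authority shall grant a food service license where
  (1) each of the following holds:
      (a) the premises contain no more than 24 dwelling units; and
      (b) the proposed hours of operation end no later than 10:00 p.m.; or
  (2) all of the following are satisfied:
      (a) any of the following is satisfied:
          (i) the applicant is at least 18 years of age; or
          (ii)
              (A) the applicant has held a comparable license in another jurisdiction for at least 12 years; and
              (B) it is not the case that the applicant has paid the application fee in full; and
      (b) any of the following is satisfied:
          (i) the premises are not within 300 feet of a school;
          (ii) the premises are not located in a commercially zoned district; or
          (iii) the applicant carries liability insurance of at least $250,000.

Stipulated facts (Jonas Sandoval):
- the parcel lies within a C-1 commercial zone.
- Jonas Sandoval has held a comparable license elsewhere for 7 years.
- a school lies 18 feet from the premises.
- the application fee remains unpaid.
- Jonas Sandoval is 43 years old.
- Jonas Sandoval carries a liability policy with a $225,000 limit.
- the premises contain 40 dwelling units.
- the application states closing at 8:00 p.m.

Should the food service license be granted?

No — denied.

(a) ≤ 24 units — not met.
(b) closes by 10 p.m. — met.
So (1) is not satisfied (F AND T).
(i) age ≥ 18 — satisfied.
(A) prior license ≥ 12 yr — not met.
(B) not (fee paid) — met.
So (ii) is not satisfied (F AND T).
(a) = T OR F = true.
(i) ≥300 ft from school — not met.
(ii) not (commercially zoned) — not satisfied.
(iii) insurance ≥ $250,000 — fails.
(b) = F OR F OR F = false.
So (2) is not satisfied (T AND F).
So Overall is not satisfied (F OR F).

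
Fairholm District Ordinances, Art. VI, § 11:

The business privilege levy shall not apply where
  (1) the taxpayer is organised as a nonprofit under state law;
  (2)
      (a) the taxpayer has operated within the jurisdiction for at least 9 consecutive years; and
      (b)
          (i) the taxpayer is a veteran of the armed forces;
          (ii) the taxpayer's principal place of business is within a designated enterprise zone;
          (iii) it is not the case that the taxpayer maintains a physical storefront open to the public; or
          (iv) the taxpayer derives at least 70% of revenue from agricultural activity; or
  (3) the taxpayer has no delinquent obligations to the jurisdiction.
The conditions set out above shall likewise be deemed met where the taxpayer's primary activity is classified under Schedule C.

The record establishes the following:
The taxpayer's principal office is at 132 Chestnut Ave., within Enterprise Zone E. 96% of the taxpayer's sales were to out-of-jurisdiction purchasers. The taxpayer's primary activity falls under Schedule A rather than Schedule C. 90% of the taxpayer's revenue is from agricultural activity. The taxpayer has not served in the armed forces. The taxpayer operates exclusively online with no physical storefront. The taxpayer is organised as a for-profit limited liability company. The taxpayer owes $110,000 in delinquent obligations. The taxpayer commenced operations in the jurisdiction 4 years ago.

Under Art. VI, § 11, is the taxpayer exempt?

No — not exempt.

(1) nonprofit — not satisfied.
(a) ≥ 9 yrs in jurisdiction — not satisfied.
(i) veteran — not satisfied.
(ii) in enterprise zone — satisfied.
(iii) not (has storefront) — holds.
(iv) ≥70% agricultural — met.
(b) = F OR T OR T OR T = true.
So (2) is not satisfied (F AND T).
(3) no delinquency — not satisfied.
Overall: F OR F OR F → false.
Exception (Schedule C activity) — not satisfied.
Result: main false OR exception false → false.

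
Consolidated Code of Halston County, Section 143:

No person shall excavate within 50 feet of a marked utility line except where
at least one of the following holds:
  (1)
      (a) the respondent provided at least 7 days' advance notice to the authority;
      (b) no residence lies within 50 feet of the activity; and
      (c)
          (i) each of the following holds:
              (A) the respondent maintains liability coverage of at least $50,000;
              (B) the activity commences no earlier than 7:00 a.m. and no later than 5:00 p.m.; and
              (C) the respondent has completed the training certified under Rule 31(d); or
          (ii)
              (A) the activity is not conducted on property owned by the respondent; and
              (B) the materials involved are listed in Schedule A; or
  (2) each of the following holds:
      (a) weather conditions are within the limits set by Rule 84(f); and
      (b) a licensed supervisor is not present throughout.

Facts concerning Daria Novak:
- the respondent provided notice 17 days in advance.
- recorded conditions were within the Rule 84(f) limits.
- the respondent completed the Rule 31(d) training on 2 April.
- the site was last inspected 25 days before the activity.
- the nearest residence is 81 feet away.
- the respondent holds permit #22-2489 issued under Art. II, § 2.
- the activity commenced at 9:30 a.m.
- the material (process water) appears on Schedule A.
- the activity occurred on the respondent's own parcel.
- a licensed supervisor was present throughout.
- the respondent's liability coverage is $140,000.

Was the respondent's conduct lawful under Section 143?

(a) ≥7 days' notice — holds.
(b) no residence in 50 ft — holds.
(A) coverage ≥ $50,000 — satisfied.
(B) start within hours — met.
(C) training certified — satisfied.
(i): T AND T AND T → true.
(A) not (own property) — not met.
(B) Schedule A material — satisfied.
So (ii) is not satisfied (F AND T).
(c): T OR F → true.
So (1) is satisfied (T AND T AND T).
(a) weather ok — satisfied.
(b) not (supervisor present) — fails.
(2): T AND F → false.
Overall = T OR F = true.

Yes — lawful.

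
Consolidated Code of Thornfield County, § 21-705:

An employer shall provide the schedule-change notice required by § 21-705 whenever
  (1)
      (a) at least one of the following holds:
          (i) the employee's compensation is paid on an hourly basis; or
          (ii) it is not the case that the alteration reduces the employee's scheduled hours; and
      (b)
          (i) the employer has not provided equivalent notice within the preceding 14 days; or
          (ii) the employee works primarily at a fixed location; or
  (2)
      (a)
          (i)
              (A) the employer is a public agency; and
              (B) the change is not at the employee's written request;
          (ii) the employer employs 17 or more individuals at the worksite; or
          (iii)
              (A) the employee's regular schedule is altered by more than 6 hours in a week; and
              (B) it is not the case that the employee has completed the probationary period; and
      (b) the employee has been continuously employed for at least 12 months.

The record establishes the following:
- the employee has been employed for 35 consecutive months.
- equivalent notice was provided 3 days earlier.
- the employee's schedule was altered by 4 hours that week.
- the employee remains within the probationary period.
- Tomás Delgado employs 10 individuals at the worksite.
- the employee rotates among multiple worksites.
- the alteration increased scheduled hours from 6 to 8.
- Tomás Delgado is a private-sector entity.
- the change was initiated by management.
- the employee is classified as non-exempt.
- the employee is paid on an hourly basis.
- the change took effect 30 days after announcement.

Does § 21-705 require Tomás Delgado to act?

No — not required.

(i) hourly-paid — holds.
(ii) not (hours reduced) — met.
(a) = T OR T = true.
(i) no recent notice — fails.
(ii) fixed location — not satisfied.
(b) = F OR F = false.
(1): T AND F → false.
(A) public agency — not satisfied.
(B) not employee-requested — met.
So (i) is not satisfied (F AND T).
(ii) ≥ 17 at site — not satisfied.
(A) schedule shift > 6h — not met.
(B) not (past probation) — satisfied.
(iii) = F AND T = false.
(a): F OR F OR F → false.
(b) tenure ≥ 12 mo. — met.
(2) = F AND T = false.
Overall: F OR F → false.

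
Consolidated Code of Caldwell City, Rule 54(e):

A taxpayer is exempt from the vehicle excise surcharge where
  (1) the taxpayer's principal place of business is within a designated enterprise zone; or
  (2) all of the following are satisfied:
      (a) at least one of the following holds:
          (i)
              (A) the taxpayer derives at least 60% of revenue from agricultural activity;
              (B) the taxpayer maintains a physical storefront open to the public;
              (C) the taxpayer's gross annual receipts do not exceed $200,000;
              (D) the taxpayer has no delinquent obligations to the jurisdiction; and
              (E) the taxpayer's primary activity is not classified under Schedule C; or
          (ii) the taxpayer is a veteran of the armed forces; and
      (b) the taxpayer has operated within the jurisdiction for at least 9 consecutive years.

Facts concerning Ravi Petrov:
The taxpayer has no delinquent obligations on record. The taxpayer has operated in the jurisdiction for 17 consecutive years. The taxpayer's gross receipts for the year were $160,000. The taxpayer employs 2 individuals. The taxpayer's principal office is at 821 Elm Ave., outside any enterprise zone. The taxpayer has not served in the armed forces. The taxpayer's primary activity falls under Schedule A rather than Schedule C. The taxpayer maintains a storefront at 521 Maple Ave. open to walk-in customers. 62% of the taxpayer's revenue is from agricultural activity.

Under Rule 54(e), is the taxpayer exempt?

Yes — exempt.

(1) in enterprise zone — not satisfied.
(A) ≥60% agricultural — holds.
(B) has storefront — met.
(C) receipts ≤ $200,000 — satisfied.
(D) no delinquency — holds.
(E) not (Schedule C activity) — holds.
(i): T AND T AND T AND T AND T → true.
(ii) veteran — not satisfied.
(a): T OR F → true.
(b) ≥ 9 yrs in jurisdiction — met.
So (2) is satisfied (T AND T).
Overall = F OR T = true.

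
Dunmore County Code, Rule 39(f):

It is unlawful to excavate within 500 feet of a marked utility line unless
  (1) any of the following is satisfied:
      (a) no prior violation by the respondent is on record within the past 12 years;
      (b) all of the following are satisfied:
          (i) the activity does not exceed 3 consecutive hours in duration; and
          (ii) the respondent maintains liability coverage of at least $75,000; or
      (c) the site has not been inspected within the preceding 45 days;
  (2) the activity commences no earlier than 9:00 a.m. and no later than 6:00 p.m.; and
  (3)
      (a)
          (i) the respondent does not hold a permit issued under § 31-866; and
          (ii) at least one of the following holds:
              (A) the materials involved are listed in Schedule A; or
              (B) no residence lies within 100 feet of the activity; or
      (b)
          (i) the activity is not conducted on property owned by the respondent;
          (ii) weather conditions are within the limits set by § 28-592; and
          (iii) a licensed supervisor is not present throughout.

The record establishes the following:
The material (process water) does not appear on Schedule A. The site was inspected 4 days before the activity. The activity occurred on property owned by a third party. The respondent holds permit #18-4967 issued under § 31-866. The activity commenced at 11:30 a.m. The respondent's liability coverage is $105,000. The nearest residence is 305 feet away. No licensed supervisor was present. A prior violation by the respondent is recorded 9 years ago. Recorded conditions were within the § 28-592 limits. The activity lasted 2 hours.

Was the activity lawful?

Yes — lawful.

(a) no prior violation — not satisfied.
(i) ≤ 3 hrs duration — met.
(ii) coverage ≥ $75,000 — holds.
(b): T AND T → true.
(c) not (site inspected) — fails.
So (1) is satisfied (F OR T OR F).
(2) start within hours — met.
(i) not (holds permit) — not met.
(A) Schedule A material — not satisfied.
(B) no residence in 100 ft — holds.
So (ii) is satisfied (F OR T).
(a) = F AND T = false.
(i) not (own property) — holds.
(ii) weather ok — satisfied.
(iii) not (supervisor present) — holds.
So (b) is satisfied (T AND T AND T).
(3): F OR T → true.
Overall = T AND T AND T = true.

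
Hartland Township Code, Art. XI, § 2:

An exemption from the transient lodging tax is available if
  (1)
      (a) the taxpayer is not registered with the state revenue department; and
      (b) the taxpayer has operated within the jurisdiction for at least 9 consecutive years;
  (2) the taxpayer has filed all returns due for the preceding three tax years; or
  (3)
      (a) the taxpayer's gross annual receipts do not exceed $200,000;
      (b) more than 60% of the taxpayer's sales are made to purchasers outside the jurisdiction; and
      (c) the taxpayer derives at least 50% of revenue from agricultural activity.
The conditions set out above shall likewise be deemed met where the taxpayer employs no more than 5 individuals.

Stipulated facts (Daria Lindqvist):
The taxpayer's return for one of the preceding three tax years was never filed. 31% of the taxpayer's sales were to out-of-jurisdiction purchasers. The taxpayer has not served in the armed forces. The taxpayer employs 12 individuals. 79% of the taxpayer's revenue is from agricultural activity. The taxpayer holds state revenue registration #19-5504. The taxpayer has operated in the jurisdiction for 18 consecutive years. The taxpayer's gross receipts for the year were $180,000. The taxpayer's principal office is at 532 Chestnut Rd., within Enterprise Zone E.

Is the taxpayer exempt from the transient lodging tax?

(a) not (state-registered) — not satisfied.
(b) ≥ 9 yrs in jurisdiction — met.
So (1) is not satisfied (F AND T).
(2) returns current — not satisfied.
(a) receipts ≤ $200,000 — holds.
(b) >60% out-of-jur. sales — not met.
(c) ≥50% agricultural — met.
So (3) is not satisfied (T AND F AND T).
Overall: F OR F OR F → false.
Exception (≤ 5 employees) — not satisfied.
Result: main false OR exception false → false.

No — not exempt.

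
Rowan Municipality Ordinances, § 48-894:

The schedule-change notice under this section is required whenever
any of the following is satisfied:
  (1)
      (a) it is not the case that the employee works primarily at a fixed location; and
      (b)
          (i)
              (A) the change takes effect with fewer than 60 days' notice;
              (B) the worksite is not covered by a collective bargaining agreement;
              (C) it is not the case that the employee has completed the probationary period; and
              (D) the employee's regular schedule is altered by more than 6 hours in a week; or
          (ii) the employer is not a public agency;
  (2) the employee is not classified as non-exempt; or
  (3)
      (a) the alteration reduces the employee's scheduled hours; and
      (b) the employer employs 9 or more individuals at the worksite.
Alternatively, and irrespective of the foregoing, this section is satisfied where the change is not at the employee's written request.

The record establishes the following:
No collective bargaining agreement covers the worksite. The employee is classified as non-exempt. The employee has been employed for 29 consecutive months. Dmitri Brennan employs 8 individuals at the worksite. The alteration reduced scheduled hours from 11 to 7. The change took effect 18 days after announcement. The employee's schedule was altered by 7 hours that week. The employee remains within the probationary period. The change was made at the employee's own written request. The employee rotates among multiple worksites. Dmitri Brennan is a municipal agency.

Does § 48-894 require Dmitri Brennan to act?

(a) not (fixed location) — satisfied.
(A) < 60 days' notice — satisfied.
(B) no CBA — holds.
(C) not (past probation) — satisfied.
(D) schedule shift > 6h — met.
So (i) is satisfied (T AND T AND T AND T).
(ii) not (public agency) — not met.
(b) = T OR F = true.
(1) = T AND T = true.
(2) not (non-exempt) — not satisfied.
(a) hours reduced — holds.
(b) ≥ 9 at site — fails.
(3): T AND F → false.
Overall = T OR F OR F = true.
Exception (not employee-requested) — not satisfied.
Result: main true OR exception false → true.

Yes — required.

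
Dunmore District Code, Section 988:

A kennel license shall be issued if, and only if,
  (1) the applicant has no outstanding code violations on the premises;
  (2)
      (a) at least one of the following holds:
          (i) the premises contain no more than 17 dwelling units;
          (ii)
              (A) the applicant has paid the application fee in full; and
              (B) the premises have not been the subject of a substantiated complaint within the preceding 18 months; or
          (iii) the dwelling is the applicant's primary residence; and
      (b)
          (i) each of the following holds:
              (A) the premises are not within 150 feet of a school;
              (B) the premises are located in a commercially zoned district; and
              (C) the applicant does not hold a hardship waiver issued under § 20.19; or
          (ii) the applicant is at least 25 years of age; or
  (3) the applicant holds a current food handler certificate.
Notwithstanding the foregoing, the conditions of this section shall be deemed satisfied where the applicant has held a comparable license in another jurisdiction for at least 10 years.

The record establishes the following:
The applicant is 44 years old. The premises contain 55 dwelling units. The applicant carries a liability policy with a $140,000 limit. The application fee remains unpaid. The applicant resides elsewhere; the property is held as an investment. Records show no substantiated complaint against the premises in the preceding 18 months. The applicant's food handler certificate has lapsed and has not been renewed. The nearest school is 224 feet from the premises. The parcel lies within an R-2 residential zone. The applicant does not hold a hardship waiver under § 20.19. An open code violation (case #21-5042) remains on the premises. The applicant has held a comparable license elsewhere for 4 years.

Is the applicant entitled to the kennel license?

(1) no code violations — not satisfied.
(i) ≤ 17 units — not met.
(A) fee paid — fails.
(B) no complaint in 18 mo. — satisfied.
(ii): F AND T → false.
(iii) primary residence — not met.
So (a) is not satisfied (F OR F OR F).
(A) ≥150 ft from school — satisfied.
(B) commercially zoned — fails.
(C) not (hardship waiver) — met.
So (i) is not satisfied (T AND F AND T).
(ii) age ≥ 25 — holds.
(b): F OR T → true.
(2): F AND T → false.
(3) food handler cert. — fails.
Overall = F OR F OR F = false.
Exception (prior license ≥ 10 yr) — not satisfied.
Result: main false OR exception false → false.

No — denied.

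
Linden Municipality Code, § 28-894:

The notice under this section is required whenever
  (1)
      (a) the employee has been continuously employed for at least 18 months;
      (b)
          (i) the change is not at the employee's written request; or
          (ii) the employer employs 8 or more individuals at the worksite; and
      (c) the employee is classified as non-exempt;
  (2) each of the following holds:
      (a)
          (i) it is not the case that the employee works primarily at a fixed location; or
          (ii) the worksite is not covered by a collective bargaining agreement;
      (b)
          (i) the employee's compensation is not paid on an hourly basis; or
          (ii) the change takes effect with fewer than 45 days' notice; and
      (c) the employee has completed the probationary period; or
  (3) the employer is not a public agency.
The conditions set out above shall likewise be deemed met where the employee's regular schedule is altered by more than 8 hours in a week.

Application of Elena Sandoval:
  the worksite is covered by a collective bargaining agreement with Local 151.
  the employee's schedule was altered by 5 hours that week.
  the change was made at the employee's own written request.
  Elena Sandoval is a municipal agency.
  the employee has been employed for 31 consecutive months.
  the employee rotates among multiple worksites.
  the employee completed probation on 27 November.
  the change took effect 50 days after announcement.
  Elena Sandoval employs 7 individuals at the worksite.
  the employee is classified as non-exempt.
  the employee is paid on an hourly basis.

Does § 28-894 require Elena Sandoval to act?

(a) tenure ≥ 18 mo. — satisfied.
(i) not employee-requested — fails.
(ii) ≥ 8 at site — fails.
(b) = F OR F = false.
(c) non-exempt — holds.
(1): T AND F AND T → false.
(i) not (fixed location) — satisfied.
(ii) no CBA — not met.
(a): T OR F → true.
(i) not (hourly-paid) — not met.
(ii) < 45 days' notice — not met.
So (b) is not satisfied (F OR F).
(c) past probation — met.
(2): T AND F AND T → false.
(3) not (public agency) — not satisfied.
Overall: F OR F OR F → false.
Exception (schedule shift > 8h) — not satisfied.
Result: main false OR exception false → false.

No — not required.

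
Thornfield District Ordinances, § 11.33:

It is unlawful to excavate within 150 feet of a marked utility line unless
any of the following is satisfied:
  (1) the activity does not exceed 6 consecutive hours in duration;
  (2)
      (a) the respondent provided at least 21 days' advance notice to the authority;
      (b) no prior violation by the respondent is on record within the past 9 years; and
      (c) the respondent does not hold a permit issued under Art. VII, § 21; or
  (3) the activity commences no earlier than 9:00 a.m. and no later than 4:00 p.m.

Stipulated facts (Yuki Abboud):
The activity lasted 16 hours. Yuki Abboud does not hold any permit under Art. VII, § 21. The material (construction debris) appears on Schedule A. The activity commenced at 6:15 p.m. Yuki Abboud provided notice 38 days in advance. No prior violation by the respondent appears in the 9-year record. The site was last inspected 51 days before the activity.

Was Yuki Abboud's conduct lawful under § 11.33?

Yes — lawful.

(1) ≤ 6 hrs duration — fails.
(a) ≥21 days' notice — holds.
(b) no prior violation — satisfied.
(c) not (holds permit) — met.
(2): T AND T AND T → true.
(3) start within hours — fails.
Overall: F OR T OR F → true.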